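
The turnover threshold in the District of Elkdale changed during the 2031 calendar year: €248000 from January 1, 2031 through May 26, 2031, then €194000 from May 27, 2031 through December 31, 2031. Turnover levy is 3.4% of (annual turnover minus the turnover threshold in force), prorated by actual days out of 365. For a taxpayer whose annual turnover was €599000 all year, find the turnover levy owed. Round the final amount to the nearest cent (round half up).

January 1 – May 26, 2031: 146 days, exemption €248000 → (€599000 − €248000) × 3.4% × 146/365 = €4773.6000
May 27 – December 31, 2031: 219 days, exemption €194000 → (€599000 − €194000) × 3.4% × 219/365 = €8262.0000
Total = €13035.6000

€13035.60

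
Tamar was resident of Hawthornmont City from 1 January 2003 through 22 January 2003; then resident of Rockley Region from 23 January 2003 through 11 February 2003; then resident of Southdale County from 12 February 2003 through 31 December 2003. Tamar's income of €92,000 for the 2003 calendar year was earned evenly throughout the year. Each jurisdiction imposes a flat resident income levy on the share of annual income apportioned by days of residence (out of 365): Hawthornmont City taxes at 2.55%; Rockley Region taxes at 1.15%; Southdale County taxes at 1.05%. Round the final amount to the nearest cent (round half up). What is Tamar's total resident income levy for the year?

Hawthornmont City, 1 January – 22 January 2003: 22 days → €92,000 × 2.55% × 22/365 = €141.4027
Rockley Region, 23 January – 11 February 2003: 20 days → €92,000 × 1.15% × 20/365 = €57.9726
Southdale County, 12 February – 31 December 2003: 323 days → €92,000 × 1.05% × 323/365 = €854.8438
Total = €1,054.2192

€1,054.22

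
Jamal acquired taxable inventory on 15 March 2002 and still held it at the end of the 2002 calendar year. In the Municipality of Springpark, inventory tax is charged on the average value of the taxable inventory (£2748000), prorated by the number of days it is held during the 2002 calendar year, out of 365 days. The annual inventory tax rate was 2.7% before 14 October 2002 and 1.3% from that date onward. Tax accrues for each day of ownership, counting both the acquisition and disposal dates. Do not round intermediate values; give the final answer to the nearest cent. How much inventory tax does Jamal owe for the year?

£51029.98

15 March – 13 October 2002: 213 days at 2.7% → £2748000 × 2.7% × 213/365 = £43297.9397
14 October – 31 December 2002: 79 days at 1.3% → £2748000 × 1.3% × 79/365 = £7732.0438
Total = £51029.9836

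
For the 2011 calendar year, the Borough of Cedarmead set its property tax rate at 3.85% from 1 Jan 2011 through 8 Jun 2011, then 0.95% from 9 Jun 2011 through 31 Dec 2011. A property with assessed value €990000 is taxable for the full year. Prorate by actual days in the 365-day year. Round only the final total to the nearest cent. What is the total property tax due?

1 Jan – 8 Jun 2011: 159 days at 3.85% → €990000 × 3.85% × 159/365 = €16603.5205
9 Jun – 31 Dec 2011: 206 days at 0.95% → €990000 × 0.95% × 206/365 = €5308.0274
Total = €21911.5479

€21911.55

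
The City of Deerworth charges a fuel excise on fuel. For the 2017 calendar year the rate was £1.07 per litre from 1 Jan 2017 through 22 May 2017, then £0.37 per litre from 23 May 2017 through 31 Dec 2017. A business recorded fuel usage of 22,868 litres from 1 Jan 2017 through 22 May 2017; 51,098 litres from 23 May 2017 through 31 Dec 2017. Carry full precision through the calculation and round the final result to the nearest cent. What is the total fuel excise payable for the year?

£43,375.02

1 Jan – 22 May 2017: 22,868 litres at £1.07/litre → £24,468.76
23 May – 31 Dec 2017: 51,098 litres at £0.37/litre → £18,906.26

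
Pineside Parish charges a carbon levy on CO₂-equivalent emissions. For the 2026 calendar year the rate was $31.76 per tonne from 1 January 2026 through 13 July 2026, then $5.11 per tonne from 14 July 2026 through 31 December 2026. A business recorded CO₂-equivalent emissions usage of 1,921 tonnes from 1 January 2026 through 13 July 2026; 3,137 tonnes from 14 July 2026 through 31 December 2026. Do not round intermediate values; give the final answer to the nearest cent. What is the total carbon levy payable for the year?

$77,041.03

1 January – 13 July 2026: 1,921 tonnes at $31.76/tonne → $61,010.96
14 July – 31 December 2026: 3,137 tonnes at $5.11/tonne → $16,030.07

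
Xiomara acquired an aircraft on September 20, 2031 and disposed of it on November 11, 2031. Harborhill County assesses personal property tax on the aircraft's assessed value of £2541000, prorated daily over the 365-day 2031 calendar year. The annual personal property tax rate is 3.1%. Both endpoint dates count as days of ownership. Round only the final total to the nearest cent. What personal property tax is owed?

Days held (September 20 – November 11, 2031): 53 out of 365
Tax = £2541000 × 3.1% × 53/365 = £11437.9808

£11437.98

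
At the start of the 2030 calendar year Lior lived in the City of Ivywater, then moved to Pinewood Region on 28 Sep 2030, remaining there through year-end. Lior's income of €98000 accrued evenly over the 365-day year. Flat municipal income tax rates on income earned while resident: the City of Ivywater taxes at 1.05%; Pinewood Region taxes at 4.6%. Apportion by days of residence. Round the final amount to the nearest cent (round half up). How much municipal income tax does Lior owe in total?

€1934.49

The City of Ivywater, 1 Jan – 27 Sep 2030: 270 days → €98000 × 1.05% × 270/365 = €761.1781
Pinewood Region, 28 Sep – 31 Dec 2030: 95 days → €98000 × 4.6% × 95/365 = €1173.3151
Total = €1934.4932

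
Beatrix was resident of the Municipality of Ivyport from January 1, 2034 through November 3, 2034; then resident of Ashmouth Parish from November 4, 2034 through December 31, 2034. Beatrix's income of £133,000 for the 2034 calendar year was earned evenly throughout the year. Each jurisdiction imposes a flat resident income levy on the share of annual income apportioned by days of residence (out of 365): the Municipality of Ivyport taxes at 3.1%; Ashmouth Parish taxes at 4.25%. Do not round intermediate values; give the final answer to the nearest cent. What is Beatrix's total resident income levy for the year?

£4,366.04

The Municipality of Ivyport, January 1 – November 3, 2034: 307 days → £133,000 × 3.1% × 307/365 = £3,467.8384
Ashmouth Parish, November 4 – December 31, 2034: 58 days → £133,000 × 4.25% × 58/365 = £898.2055
Total = £4,366.0438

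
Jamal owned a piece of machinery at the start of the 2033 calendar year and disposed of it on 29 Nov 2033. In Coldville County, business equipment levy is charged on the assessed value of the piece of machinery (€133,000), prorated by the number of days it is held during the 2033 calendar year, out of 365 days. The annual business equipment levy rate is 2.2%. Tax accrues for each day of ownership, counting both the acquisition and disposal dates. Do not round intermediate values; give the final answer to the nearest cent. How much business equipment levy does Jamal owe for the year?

Days held (1 Jan – 29 Nov 2033): 333 out of 365
Tax = €133,000 × 2.2% × 333/365 = €2,669.4740

€2,669.47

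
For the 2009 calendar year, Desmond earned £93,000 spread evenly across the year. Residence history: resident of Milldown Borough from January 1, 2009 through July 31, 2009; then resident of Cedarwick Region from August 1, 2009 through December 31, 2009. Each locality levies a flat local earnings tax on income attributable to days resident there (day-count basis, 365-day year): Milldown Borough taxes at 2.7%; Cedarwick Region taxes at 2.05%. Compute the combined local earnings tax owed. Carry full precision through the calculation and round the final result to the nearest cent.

£2,257.61

Milldown Borough, January 1 – July 31, 2009: 212 days → £93,000 × 2.7% × 212/365 = £1,458.4438
Cedarwick Region, August 1 – December 31, 2009: 153 days → £93,000 × 2.05% × 153/365 = £799.1630
Total = £2,257.6068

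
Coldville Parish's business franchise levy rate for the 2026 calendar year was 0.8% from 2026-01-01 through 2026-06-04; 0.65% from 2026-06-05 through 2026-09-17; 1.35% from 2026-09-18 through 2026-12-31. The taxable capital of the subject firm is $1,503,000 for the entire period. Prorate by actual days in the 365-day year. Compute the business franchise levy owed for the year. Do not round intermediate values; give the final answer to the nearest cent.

$13,753.48

2026-01-01 to 2026-06-04: 155 days at 0.8% → $1,503,000 × 0.8% × 155/365 = $5,106.0822
2026-06-05 to 2026-09-17: 105 days at 0.65% → $1,503,000 × 0.65% × 105/365 = $2,810.4041
2026-09-18 to 2026-12-31: 105 days at 1.35% → $1,503,000 × 1.35% × 105/365 = $5,836.9932
Total = $13,753.4795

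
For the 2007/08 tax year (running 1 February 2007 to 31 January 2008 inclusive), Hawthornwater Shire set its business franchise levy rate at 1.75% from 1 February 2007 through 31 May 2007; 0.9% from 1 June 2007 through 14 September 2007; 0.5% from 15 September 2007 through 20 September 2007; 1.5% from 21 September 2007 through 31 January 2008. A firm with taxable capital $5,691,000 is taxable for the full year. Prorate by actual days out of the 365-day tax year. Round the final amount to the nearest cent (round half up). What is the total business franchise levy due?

$79,190.65

1 February – 31 May 2007: 120 days at 1.75% → $5,691,000 × 1.75% × 120/365 = $32,742.7397
1 June – 14 September 2007: 106 days at 0.9% → $5,691,000 × 0.9% × 106/365 = $14,874.5589
15 September – 20 September 2007: 6 days at 0.5% → $5,691,000 × 0.5% × 6/365 = $467.7534
21 September 2007 – 31 January 2008: 133 days at 1.5% → $5,691,000 × 1.5% × 133/365 = $31,105.6027
Total = $79,190.6548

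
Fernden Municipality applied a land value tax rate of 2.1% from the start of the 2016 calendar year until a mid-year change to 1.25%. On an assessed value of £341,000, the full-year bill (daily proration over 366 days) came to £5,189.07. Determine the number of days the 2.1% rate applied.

117 days

Let d = days at the first rate; then 366 − d days at the second rate.
£341,000 × [2.1%·d + 1.25%·(366−d)] / 366 = £5,189.07
Solving gives d = 117, so the new rate took effect on April 27, 2016.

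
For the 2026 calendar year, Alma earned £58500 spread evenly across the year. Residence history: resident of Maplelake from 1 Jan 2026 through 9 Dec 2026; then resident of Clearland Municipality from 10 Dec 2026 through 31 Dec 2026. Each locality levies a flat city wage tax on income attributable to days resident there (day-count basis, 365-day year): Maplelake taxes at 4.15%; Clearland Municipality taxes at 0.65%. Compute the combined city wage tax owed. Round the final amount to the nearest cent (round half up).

Maplelake, 1 Jan – 9 Dec 2026: 343 days → £58500 × 4.15% × 343/365 = £2281.4199
Clearland Municipality, 10 Dec – 31 Dec 2026: 22 days → £58500 × 0.65% × 22/365 = £22.9192
Total = £2304.3390

£2304.34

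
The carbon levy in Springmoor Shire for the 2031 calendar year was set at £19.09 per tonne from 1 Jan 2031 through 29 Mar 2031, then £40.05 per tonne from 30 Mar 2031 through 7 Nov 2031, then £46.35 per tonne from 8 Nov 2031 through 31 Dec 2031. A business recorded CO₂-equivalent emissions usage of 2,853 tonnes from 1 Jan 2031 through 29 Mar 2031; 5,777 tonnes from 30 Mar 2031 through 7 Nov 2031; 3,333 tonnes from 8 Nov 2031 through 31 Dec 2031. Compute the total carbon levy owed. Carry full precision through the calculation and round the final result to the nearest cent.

1 Jan – 29 Mar 2031: 2,853 tonnes at £19.09/tonne → £54,463.77
30 Mar – 7 Nov 2031: 5,777 tonnes at £40.05/tonne → £231,368.85
8 Nov – 31 Dec 2031: 3,333 tonnes at £46.35/tonne → £154,484.55

£440,317.17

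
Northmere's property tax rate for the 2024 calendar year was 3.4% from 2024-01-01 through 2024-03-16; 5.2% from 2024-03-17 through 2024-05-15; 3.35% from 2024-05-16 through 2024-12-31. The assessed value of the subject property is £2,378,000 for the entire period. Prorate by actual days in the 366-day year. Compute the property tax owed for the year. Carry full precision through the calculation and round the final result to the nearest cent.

£87,121.86

2024-01-01 to 2024-03-16: 76 days at 3.4% → £2,378,000 × 3.4% × 76/366 = £16,788.9399
2024-03-17 to 2024-05-15: 60 days at 5.2% → £2,378,000 × 5.2% × 60/366 = £20,271.4754
2024-05-16 to 2024-12-31: 230 days at 3.35% → £2,378,000 × 3.35% × 230/366 = £50,061.4481
Total = £87,121.8634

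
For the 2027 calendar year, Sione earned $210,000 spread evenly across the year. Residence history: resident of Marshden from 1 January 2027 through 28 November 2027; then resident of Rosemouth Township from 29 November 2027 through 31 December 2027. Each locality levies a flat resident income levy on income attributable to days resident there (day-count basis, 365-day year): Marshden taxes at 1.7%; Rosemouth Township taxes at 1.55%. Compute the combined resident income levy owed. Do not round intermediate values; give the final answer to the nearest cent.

$3,541.52

Marshden, 1 January – 28 November 2027: 332 days → $210,000 × 1.7% × 332/365 = $3,247.2329
Rosemouth Township, 29 November – 31 December 2027: 33 days → $210,000 × 1.55% × 33/365 = $294.2877
Total = $3,541.5205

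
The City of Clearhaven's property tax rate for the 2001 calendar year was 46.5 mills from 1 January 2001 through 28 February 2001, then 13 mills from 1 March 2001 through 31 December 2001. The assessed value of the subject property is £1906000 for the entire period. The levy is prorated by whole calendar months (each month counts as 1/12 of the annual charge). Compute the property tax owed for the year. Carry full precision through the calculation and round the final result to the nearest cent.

1 January – 28 February 2001: 2 months at 46.5 mills → £1906000 × 4.65% × 2/12 = £14771.5000
1 March – 31 December 2001: 10 months at 13 mills → £1906000 × 1.3% × 10/12 = £20648.3333
Total = £35419.8333

£35419.83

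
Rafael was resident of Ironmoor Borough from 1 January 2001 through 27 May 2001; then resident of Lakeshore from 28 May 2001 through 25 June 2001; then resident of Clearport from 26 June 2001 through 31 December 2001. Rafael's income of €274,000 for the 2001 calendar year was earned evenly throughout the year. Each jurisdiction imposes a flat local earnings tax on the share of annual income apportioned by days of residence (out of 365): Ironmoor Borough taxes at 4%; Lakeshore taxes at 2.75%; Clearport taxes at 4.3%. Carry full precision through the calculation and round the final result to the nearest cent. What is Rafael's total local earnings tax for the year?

Ironmoor Borough, 1 January – 27 May 2001: 147 days → €274,000 × 4% × 147/365 = €4,414.0274
Lakeshore, 28 May – 25 June 2001: 29 days → €274,000 × 2.75% × 29/365 = €598.6712
Clearport, 26 June – 31 December 2001: 189 days → €274,000 × 4.3% × 189/365 = €6,100.8164
Total = €11,113.5151

€11,113.52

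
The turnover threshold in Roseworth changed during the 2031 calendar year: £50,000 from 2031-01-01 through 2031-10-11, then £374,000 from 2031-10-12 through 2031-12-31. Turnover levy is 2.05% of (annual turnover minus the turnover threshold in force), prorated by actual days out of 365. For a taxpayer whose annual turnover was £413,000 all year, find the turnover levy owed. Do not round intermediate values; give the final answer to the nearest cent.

2031-01-01 to 2031-10-11: 284 days, exemption £50,000 → (£413,000 − £50,000) × 2.05% × 284/365 = £5,790.0986
2031-10-12 to 2031-12-31: 81 days, exemption £374,000 → (£413,000 − £374,000) × 2.05% × 81/365 = £177.4233
Total = £5,967.5219

£5,967.52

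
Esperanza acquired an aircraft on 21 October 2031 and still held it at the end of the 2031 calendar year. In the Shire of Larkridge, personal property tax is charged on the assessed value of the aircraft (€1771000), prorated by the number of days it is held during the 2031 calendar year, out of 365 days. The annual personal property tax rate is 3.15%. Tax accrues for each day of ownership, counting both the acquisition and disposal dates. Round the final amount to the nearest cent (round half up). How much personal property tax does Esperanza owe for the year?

Days held (21 October – 31 December 2031): 72 out of 365
Tax = €1771000 × 3.15% × 72/365 = €11004.4603

€11004.46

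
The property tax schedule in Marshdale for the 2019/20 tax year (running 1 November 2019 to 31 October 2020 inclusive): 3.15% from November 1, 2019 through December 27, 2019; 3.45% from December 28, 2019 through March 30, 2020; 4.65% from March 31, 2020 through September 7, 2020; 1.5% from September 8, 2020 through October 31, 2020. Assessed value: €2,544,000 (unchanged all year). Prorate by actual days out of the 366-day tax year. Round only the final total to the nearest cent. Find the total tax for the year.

November 1 – December 27, 2019: 57 days at 3.15% → €2,544,000 × 3.15% × 57/366 = €12,480.1967
December 28, 2019 – March 30, 2020: 94 days at 3.45% → €2,544,000 × 3.45% × 94/366 = €22,541.5082
March 31 – September 7, 2020: 161 days at 4.65% → €2,544,000 × 4.65% × 161/366 = €52,037.3115
September 8 – October 31, 2020: 54 days at 1.5% → €2,544,000 × 1.5% × 54/366 = €5,630.1639
Total = €92,689.1803

€92,689.18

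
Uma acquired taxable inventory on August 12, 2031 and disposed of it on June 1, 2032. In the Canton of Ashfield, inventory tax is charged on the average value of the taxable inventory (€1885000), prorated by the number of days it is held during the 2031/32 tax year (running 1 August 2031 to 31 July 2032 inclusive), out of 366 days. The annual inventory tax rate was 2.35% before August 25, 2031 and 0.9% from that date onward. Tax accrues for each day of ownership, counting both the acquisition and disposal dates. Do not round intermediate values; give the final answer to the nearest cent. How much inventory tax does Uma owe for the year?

€14644.80

August 12 – August 24, 2031: 13 days at 2.35% → €1885000 × 2.35% × 13/366 = €1573.4085
August 25, 2031 – June 1, 2032: 282 days at 0.9% → €1885000 × 0.9% × 282/366 = €13071.3934
Total = €14644.8019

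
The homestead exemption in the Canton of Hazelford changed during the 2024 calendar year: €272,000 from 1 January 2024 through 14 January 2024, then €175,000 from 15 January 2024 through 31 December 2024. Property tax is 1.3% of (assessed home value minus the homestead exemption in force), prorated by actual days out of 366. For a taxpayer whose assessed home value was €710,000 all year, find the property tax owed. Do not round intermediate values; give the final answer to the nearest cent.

1 January – 14 January 2024: 14 days, exemption €272,000 → (€710,000 − €272,000) × 1.3% × 14/366 = €217.8033
15 January – 31 December 2024: 352 days, exemption €175,000 → (€710,000 − €175,000) × 1.3% × 352/366 = €6,688.9617
Total = €6,906.7650

€6,906.77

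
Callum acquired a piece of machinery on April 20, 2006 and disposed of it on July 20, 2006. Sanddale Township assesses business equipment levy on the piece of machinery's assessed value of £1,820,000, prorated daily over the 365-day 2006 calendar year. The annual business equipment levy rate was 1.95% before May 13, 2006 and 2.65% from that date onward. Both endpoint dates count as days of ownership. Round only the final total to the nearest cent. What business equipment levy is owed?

April 20 – May 12, 2006: 23 days at 1.95% → £1,820,000 × 1.95% × 23/365 = £2,236.3562
May 13 – July 20, 2006: 69 days at 2.65% → £1,820,000 × 2.65% × 69/365 = £9,117.4521
Total = £11,353.8082

£11,353.81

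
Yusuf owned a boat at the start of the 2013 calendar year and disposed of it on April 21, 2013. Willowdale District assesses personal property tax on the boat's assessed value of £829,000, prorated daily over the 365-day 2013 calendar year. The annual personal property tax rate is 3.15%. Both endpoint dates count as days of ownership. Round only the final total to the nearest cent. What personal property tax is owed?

£7,941.37

Days held (January 1 – April 21, 2013): 111 out of 365
Tax = £829,000 × 3.15% × 111/365 = £7,941.3658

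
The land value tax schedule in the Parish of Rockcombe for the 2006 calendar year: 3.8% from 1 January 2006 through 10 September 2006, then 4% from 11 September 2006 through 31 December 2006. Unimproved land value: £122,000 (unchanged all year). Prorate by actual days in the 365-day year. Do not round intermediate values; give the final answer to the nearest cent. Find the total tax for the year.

£4,710.87

1 January – 10 September 2006: 253 days at 3.8% → £122,000 × 3.8% × 253/365 = £3,213.4466
11 September – 31 December 2006: 112 days at 4% → £122,000 × 4% × 112/365 = £1,497.4247
Total = £4,710.8712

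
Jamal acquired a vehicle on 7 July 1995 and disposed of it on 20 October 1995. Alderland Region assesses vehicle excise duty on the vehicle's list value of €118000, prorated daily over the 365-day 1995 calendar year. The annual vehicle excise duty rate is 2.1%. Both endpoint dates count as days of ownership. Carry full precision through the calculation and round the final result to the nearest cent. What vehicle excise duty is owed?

€719.64

Days held (7 July – 20 October 1995): 106 out of 365
Tax = €118000 × 2.1% × 106/365 = €719.6384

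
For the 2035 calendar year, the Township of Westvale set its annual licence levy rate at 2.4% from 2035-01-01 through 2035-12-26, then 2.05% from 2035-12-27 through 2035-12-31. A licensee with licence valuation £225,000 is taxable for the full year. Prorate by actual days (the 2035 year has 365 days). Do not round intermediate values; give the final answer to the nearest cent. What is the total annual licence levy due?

2035-01-01 to 2035-12-26: 360 days at 2.4% → £225,000 × 2.4% × 360/365 = £5,326.0274
2035-12-27 to 2035-12-31: 5 days at 2.05% → £225,000 × 2.05% × 5/365 = £63.1849
Total = £5,389.2123

£5,389.21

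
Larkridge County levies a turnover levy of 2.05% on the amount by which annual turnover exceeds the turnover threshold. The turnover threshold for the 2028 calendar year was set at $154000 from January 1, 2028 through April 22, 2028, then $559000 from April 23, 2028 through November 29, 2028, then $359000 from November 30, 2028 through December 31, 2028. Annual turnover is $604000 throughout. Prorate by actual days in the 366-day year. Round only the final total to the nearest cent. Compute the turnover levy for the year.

January 1 – April 22, 2028: 113 days, exemption $154000 → ($604000 − $154000) × 2.05% × 113/366 = $2848.1557
April 23 – November 29, 2028: 221 days, exemption $559000 → ($604000 − $559000) × 2.05% × 221/366 = $557.0287
November 30 – December 31, 2028: 32 days, exemption $359000 → ($604000 − $359000) × 2.05% × 32/366 = $439.1257
Total = $3844.3101

$3844.31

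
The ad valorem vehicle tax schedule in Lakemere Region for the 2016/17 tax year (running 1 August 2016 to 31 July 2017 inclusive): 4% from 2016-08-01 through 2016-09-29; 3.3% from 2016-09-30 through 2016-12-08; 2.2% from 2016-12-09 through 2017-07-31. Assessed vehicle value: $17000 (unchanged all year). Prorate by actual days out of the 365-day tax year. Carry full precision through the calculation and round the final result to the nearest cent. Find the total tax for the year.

$460.16

2016-08-01 to 2016-09-29: 60 days at 4% → $17000 × 4% × 60/365 = $111.7808
2016-09-30 to 2016-12-08: 70 days at 3.3% → $17000 × 3.3% × 70/365 = $107.5890
2016-12-09 to 2017-07-31: 235 days at 2.2% → $17000 × 2.2% × 235/365 = $240.7945
Total = $460.1644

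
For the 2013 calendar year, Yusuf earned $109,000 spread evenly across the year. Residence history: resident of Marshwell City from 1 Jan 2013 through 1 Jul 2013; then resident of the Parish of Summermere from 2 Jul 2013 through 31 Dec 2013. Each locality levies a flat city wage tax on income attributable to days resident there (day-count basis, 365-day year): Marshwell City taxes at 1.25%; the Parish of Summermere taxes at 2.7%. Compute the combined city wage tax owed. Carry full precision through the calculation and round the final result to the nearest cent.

$2,154.92

Marshwell City, 1 Jan – 1 Jul 2013: 182 days → $109,000 × 1.25% × 182/365 = $679.3836
The Parish of Summermere, 2 Jul – 31 Dec 2013: 183 days → $109,000 × 2.7% × 183/365 = $1,475.5315
Total = $2,154.9151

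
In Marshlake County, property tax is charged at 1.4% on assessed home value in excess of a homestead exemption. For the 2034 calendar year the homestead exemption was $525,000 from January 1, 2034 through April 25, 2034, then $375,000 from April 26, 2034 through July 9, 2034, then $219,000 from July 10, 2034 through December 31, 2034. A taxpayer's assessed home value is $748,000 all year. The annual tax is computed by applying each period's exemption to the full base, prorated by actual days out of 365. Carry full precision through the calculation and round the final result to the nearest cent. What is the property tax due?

$5,607.48

January 1 – April 25, 2034: 115 days, exemption $525,000 → ($748,000 − $525,000) × 1.4% × 115/365 = $983.6438
April 26 – July 9, 2034: 75 days, exemption $375,000 → ($748,000 − $375,000) × 1.4% × 75/365 = $1,073.0137
July 10 – December 31, 2034: 175 days, exemption $219,000 → ($748,000 − $219,000) × 1.4% × 175/365 = $3,550.8219
Total = $5,607.4795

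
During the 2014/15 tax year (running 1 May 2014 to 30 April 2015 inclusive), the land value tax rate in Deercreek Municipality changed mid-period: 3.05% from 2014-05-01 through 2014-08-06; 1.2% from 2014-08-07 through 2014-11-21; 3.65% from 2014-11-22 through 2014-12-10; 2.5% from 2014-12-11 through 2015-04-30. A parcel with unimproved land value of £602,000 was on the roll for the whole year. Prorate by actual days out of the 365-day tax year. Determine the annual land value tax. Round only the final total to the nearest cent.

2014-05-01 to 2014-08-06: 98 days at 3.05% → £602,000 × 3.05% × 98/365 = £4,929.8027
2014-08-07 to 2014-11-21: 107 days at 1.2% → £602,000 × 1.2% × 107/365 = £2,117.7205
2014-11-22 to 2014-12-10: 19 days at 3.65% → £602,000 × 3.65% × 19/365 = £1,143.8000
2014-12-11 to 2015-04-30: 141 days at 2.5% → £602,000 × 2.5% × 141/365 = £5,813.8356
Total = £14,005.1589

£14,005.16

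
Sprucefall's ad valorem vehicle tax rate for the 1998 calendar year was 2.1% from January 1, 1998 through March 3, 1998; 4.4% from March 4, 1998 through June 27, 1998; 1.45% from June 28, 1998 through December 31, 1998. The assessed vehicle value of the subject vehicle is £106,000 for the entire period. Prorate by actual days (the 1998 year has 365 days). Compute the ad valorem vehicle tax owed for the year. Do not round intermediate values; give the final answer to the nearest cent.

£2,647.82

January 1 – March 3, 1998: 62 days at 2.1% → £106,000 × 2.1% × 62/365 = £378.1151
March 4 – June 27, 1998: 116 days at 4.4% → £106,000 × 4.4% × 116/365 = £1,482.2575
June 28 – December 31, 1998: 187 days at 1.45% → £106,000 × 1.45% × 187/365 = £787.4493
Total = £2,647.8219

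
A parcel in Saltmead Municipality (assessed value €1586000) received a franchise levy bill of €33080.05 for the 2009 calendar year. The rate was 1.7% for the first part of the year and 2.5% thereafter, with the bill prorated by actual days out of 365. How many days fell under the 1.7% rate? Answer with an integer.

Let d = days at the first rate; then 365 − d days at the second rate.
€1586000 × [1.7%·d + 2.5%·(365−d)] / 365 = €33080.05
Solving gives d = 189, so the new rate took effect on 9 Jul 2009.

189 days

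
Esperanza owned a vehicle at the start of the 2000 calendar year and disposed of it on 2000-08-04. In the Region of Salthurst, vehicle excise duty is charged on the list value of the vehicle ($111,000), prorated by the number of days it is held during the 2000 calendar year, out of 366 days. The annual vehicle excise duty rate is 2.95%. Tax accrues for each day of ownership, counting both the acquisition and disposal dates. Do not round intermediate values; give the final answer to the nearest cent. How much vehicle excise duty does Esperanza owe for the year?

Days held (2000-01-01 to 2000-08-04): 217 out of 366
Tax = $111,000 × 2.95% × 217/366 = $1,941.4385

$1,941.44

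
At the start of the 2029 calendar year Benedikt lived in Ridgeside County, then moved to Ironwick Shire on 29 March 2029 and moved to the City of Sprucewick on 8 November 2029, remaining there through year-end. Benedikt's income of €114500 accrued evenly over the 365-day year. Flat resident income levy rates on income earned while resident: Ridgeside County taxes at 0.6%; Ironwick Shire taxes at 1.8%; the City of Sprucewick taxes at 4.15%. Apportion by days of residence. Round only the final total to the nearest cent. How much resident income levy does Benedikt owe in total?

€2131.58

Ridgeside County, 1 January – 28 March 2029: 87 days → €114500 × 0.6% × 87/365 = €163.7507
Ironwick Shire, 29 March – 7 November 2029: 224 days → €114500 × 1.8% × 224/365 = €1264.8329
The City of Sprucewick, 8 November – 31 December 2029: 54 days → €114500 × 4.15% × 54/365 = €702.9986
Total = €2131.5822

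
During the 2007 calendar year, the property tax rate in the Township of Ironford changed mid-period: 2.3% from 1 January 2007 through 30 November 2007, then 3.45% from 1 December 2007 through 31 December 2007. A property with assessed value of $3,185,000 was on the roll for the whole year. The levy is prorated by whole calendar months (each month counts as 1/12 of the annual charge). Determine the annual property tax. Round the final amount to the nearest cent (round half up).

1 January – 30 November 2007: 11 months at 2.3% → $3,185,000 × 2.3% × 11/12 = $67,150.4167
1 December – 31 December 2007: 1 month at 3.45% → $3,185,000 × 3.45% × 1/12 = $9,156.8750
Total = $76,307.2917

$76,307.29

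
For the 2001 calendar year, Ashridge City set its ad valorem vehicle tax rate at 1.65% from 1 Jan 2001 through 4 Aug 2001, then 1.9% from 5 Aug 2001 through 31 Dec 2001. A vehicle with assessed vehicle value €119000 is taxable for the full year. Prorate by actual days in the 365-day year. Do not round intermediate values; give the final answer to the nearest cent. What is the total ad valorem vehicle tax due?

€2084.95

1 Jan – 4 Aug 2001: 216 days at 1.65% → €119000 × 1.65% × 216/365 = €1161.9616
5 Aug – 31 Dec 2001: 149 days at 1.9% → €119000 × 1.9% × 149/365 = €922.9836
Total = €2084.9452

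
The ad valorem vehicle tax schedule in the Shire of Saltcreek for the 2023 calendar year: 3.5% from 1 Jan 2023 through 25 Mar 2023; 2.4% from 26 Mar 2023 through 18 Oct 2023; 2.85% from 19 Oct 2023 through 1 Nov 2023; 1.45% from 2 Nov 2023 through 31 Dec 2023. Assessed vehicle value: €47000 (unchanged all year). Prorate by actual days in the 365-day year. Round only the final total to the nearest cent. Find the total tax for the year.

1 Jan – 25 Mar 2023: 84 days at 3.5% → €47000 × 3.5% × 84/365 = €378.5753
26 Mar – 18 Oct 2023: 207 days at 2.4% → €47000 × 2.4% × 207/365 = €639.7151
19 Oct – 1 Nov 2023: 14 days at 2.85% → €47000 × 2.85% × 14/365 = €51.3781
2 Nov – 31 Dec 2023: 60 days at 1.45% → €47000 × 1.45% × 60/365 = €112.0274
Total = €1181.6959

€1181.70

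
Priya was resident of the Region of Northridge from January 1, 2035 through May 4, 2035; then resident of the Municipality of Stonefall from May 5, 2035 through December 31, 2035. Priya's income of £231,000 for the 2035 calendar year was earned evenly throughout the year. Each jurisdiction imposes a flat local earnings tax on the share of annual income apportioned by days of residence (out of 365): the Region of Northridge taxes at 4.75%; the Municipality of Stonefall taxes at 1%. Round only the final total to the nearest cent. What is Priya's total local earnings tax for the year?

£5,252.88

The Region of Northridge, January 1 – May 4, 2035: 124 days → £231,000 × 4.75% × 124/365 = £3,727.6438
The Municipality of Stonefall, May 5 – December 31, 2035: 241 days → £231,000 × 1% × 241/365 = £1,525.2329
Total = £5,252.8767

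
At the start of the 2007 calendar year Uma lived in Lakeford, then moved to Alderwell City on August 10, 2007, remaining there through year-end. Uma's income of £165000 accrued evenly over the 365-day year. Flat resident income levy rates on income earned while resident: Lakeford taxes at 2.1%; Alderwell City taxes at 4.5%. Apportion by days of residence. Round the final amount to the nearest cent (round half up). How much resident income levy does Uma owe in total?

Lakeford, January 1 – August 9, 2007: 221 days → £165000 × 2.1% × 221/365 = £2097.9863
Alderwell City, August 10 – December 31, 2007: 144 days → £165000 × 4.5% × 144/365 = £2929.3151
Total = £5027.3014

£5027.30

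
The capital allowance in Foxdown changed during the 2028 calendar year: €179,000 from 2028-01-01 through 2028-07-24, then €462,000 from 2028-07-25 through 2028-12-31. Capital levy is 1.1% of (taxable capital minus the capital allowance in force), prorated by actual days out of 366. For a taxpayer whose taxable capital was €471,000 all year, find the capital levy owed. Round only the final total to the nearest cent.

€1,851.13

2028-01-01 to 2028-07-24: 206 days, exemption €179,000 → (€471,000 − €179,000) × 1.1% × 206/366 = €1,807.8470
2028-07-25 to 2028-12-31: 160 days, exemption €462,000 → (€471,000 − €462,000) × 1.1% × 160/366 = €43.2787
Total = €1,851.1257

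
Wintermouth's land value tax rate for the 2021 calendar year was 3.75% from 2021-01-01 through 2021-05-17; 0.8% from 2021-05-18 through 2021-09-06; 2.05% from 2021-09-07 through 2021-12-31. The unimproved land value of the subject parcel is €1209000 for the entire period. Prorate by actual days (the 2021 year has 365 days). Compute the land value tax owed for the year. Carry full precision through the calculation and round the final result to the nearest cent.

€27861.65

2021-01-01 to 2021-05-17: 137 days at 3.75% → €1209000 × 3.75% × 137/365 = €17017.0890
2021-05-18 to 2021-09-06: 112 days at 0.8% → €1209000 × 0.8% × 112/365 = €2967.8466
2021-09-07 to 2021-12-31: 116 days at 2.05% → €1209000 × 2.05% × 116/365 = €7876.7178
Total = €27861.6534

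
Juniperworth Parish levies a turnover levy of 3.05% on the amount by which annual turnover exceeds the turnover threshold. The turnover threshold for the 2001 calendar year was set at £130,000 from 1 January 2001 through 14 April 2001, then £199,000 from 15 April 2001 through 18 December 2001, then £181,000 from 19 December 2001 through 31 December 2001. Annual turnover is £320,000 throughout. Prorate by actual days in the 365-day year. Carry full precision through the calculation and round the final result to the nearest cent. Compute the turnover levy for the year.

1 January – 14 April 2001: 104 days, exemption £130,000 → (£320,000 − £130,000) × 3.05% × 104/365 = £1,651.1781
15 April – 18 December 2001: 248 days, exemption £199,000 → (£320,000 − £199,000) × 3.05% × 248/365 = £2,507.5178
19 December – 31 December 2001: 13 days, exemption £181,000 → (£320,000 − £181,000) × 3.05% × 13/365 = £150.9959
Total = £4,309.6918

£4,309.69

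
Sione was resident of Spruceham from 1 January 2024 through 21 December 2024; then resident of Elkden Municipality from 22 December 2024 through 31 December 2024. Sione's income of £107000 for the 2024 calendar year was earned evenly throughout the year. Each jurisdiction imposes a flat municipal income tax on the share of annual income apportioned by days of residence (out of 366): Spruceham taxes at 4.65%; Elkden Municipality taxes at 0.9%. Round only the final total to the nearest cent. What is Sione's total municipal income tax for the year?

Spruceham, 1 January – 21 December 2024: 356 days → £107000 × 4.65% × 356/366 = £4839.5574
Elkden Municipality, 22 December – 31 December 2024: 10 days → £107000 × 0.9% × 10/366 = £26.3115
Total = £4865.8689

£4865.87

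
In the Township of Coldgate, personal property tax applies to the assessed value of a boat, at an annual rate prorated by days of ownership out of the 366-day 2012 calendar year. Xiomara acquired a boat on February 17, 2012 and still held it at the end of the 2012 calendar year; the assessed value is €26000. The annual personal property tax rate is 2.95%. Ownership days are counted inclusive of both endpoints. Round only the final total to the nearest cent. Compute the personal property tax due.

€668.51

Days held (February 17 – December 31, 2012): 319 out of 366
Tax = €26000 × 2.95% × 319/366 = €668.5055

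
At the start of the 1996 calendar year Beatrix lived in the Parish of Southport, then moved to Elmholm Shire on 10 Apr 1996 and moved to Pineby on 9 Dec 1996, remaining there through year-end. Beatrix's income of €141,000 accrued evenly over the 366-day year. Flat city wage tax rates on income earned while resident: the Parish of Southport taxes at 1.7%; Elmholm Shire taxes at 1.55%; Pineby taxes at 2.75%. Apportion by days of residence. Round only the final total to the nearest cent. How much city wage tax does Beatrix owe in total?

The Parish of Southport, 1 Jan – 9 Apr 1996: 100 days → €141,000 × 1.7% × 100/366 = €654.9180
Elmholm Shire, 10 Apr – 8 Dec 1996: 243 days → €141,000 × 1.55% × 243/366 = €1,451.0287
Pineby, 9 Dec – 31 Dec 1996: 23 days → €141,000 × 2.75% × 23/366 = €243.6680
Total = €2,349.6148

€2,349.61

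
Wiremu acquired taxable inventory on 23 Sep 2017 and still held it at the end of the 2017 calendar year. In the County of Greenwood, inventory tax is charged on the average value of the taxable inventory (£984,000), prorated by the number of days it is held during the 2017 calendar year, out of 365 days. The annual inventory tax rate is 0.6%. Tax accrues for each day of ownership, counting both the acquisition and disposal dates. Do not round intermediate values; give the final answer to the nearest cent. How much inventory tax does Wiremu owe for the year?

Days held (23 Sep – 31 Dec 2017): 100 out of 365
Tax = £984,000 × 0.6% × 100/365 = £1,617.5342

£1,617.53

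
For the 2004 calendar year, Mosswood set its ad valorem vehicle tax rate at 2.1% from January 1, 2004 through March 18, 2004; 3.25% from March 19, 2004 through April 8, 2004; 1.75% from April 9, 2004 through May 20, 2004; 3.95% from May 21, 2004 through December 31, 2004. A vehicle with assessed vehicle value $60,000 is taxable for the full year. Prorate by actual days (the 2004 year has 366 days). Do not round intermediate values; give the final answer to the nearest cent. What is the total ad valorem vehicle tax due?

January 1 – March 18, 2004: 78 days at 2.1% → $60,000 × 2.1% × 78/366 = $268.5246
March 19 – April 8, 2004: 21 days at 3.25% → $60,000 × 3.25% × 21/366 = $111.8852
April 9 – May 20, 2004: 42 days at 1.75% → $60,000 × 1.75% × 42/366 = $120.4918
May 21 – December 31, 2004: 225 days at 3.95% → $60,000 × 3.95% × 225/366 = $1,456.9672
Total = $1,957.8689

$1,957.87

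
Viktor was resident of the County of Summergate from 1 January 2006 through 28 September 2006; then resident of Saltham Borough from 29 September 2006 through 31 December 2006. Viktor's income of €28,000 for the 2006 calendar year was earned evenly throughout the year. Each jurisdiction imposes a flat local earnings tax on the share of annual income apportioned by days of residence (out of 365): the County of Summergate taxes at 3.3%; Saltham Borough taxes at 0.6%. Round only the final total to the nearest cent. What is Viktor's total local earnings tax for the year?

The County of Summergate, 1 January – 28 September 2006: 271 days → €28,000 × 3.3% × 271/365 = €686.0384
Saltham Borough, 29 September – 31 December 2006: 94 days → €28,000 × 0.6% × 94/365 = €43.2658
Total = €729.3041

€729.30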